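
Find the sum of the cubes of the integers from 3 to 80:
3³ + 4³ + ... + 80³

Use ∑_{k=1}^{n} k³ = [n(n+1)/2]², then subtract the first 2 terms.
∑_{k=1}^{80} k³ = [80×81/2]² = 3240² = 10497600
∑_{k=1}^{2} k³ = [2×3/2]² = 3² = 9
∑_{k=3}^{80} k³ = 10497600 - 9 = 10497591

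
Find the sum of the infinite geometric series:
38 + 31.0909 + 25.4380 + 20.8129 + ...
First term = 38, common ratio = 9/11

For |r| < 1, S = a / (1 - r)
S = 38 / (1 - (9/11))
S = 38 / (2/11)
S = 209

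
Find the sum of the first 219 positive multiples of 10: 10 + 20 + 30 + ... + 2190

Factor out 10: = 10(1 + 2 + ... + 219) = 10 × n(n+1)/2
= 10 × 219×220/2
= 10 × 24090
= 240900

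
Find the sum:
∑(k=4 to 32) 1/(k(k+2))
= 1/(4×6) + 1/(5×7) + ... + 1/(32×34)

Partial fractions: 1/(k(k+2)) = (1/2)[1/k - 1/(k+2)]
Telescoping leaves the first two and last two terms:
= (1/2)[1/4 + 1/5 - 1/33 - 1/34]
= 4379/22440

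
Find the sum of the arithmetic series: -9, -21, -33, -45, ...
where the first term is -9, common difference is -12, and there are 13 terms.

Sₙ = n/2 × (first + last)
Last term = a + (n-1)d = -9 + (13-1)×(-12) = -153
S_13 = 13/2 × (-9 + (-153))
S_13 = 13/2 × (-162) = -1053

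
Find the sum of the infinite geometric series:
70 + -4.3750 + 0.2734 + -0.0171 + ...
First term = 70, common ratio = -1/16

For |r| < 1, S = a / (1 - r)
S = 70 / (1 - (-1/16))
S = 70 / (17/16)
S = 1120/17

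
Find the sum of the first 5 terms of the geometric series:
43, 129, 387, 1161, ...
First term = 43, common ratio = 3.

Sₙ = a(1 - rⁿ) / (1 - r)
S_5 = 43(1 - 3^5) / (1 - 3)
S_5 = 43(1 - 243) / (-2)
S_5 = 5203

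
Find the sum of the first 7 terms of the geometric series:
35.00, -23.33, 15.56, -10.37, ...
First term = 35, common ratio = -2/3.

Sₙ = a(1 - rⁿ) / (1 - r)
S_7 = 35(1 - (-2/3)^7) / (1 - (-2/3))
S_7 = 35(1 - (-128/2187)) / (5/3)
S_7 = 16205/729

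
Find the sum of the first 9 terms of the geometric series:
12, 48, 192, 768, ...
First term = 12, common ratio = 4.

Sₙ = a(1 - rⁿ) / (1 - r)
S_9 = 12(1 - 4^9) / (1 - 4)
S_9 = 12(1 - 262144) / (-3)
S_9 = 1048572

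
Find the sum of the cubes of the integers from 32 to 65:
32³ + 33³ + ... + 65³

Use ∑_{k=1}^{n} k³ = [n(n+1)/2]², then subtract the first 31 terms.
∑_{k=1}^{65} k³ = [65×66/2]² = 2145² = 4601025
∑_{k=1}^{31} k³ = [31×32/2]² = 496² = 246016
∑_{k=32}^{65} k³ = 4601025 - 246016 = 4355009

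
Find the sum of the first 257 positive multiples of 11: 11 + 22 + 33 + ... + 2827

Factor out 11: = 11(1 + 2 + ... + 257) = 11 × n(n+1)/2
= 11 × 257×258/2
= 11 × 33153
= 364683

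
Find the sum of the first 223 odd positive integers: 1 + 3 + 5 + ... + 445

Sum of first n odd numbers = n²
= 223²
= 49729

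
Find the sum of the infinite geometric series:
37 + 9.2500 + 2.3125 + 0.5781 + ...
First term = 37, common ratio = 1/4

For |r| < 1, S = a / (1 - r)
S = 37 / (1 - (1/4))
S = 37 / (3/4)
S = 148/3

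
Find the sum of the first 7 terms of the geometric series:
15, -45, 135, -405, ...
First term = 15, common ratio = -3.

Sₙ = a(1 - rⁿ) / (1 - r)
S_7 = 15(1 - (-3)^7) / (1 - (-3))
S_7 = 15(1 - (-2187)) / (4)
S_7 = 8205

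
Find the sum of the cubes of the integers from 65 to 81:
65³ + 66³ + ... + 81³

Use ∑_{k=1}^{n} k³ = [n(n+1)/2]², then subtract the first 64 terms.
∑_{k=1}^{81} k³ = [81×82/2]² = 3321² = 11029041
∑_{k=1}^{64} k³ = [64×65/2]² = 2080² = 4326400
∑_{k=65}^{81} k³ = 11029041 - 4326400 = 6702641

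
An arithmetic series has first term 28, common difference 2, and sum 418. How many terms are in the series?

Using S = n/2 × [2a + (n-1)d]
418 = n/2 × [2(28) + (n-1)(2)]
418 = n/2 × [56 + 2n - 2]
836 = n × [54 + 2n]
2n² + (54)n - 836 = 0
Discriminant: Δ = (54)² - 4(2)(-836) = 2916 + 6688 = 9604
√Δ = 98
n = [-(54) + √Δ] / (2·2) = (-54 + 98) / 4 = 44 / 4 = 11
(The negative root is discarded since n must be a positive integer.)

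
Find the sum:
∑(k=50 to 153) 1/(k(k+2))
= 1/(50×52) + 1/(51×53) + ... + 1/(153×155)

Partial fractions: 1/(k(k+2)) = (1/2)[1/k - 1/(k+2)]
Telescoping leaves the first two and last two terms:
= (1/2)[1/50 + 1/51 - 1/154 - 1/155]
= 40573/3043425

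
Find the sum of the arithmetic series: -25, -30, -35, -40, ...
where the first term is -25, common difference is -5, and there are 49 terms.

Sₙ = n/2 × (first + last)
Last term = a + (n-1)d = -25 + (49-1)×(-5) = -265
S_49 = 49/2 × (-25 + (-265))
S_49 = 49/2 × (-290) = -7105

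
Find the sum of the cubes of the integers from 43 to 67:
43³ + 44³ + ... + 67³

Use ∑_{k=1}^{n} k³ = [n(n+1)/2]², then subtract the first 42 terms.
∑_{k=1}^{67} k³ = [67×68/2]² = 2278² = 5189284
∑_{k=1}^{42} k³ = [42×43/2]² = 903² = 815409
∑_{k=43}^{67} k³ = 5189284 - 815409 = 4373875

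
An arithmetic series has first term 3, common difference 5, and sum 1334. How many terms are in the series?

Using S = n/2 × [2a + (n-1)d]
1334 = n/2 × [2(3) + (n-1)(5)]
1334 = n/2 × [6 + 5n - 5]
2668 = n × [1 + 5n]
5n² + (1)n - 2668 = 0
Discriminant: Δ = (1)² - 4(5)(-2668) = 1 + 53360 = 53361
√Δ = 231
n = [-(1) + √Δ] / (2·5) = (-1 + 231) / 10 = 230 / 10 = 23
(The negative root is discarded since n must be a positive integer.)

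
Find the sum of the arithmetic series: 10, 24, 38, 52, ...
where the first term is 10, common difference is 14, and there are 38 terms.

Sₙ = n/2 × (first + last)
Last term = a + (n-1)d = 10 + (38-1)×14 = 528
S_38 = 38/2 × (10 + 528)
S_38 = 38/2 × 538 = 10222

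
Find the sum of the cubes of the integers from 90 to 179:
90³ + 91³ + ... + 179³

Use ∑_{k=1}^{n} k³ = [n(n+1)/2]², then subtract the first 89 terms.
∑_{k=1}^{179} k³ = [179×180/2]² = 16110² = 259532100
∑_{k=1}^{89} k³ = [89×90/2]² = 4005² = 16040025
∑_{k=90}^{179} k³ = 259532100 - 16040025 = 243492075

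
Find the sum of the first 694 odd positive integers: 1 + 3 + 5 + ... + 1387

Sum of first n odd numbers = n²
= 694²
= 481636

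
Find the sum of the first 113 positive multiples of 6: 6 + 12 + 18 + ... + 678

Factor out 6: = 6(1 + 2 + ... + 113) = 6 × n(n+1)/2
= 6 × 113×114/2
= 6 × 6441
= 38646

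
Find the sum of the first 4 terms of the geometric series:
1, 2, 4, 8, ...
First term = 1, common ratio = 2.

Sₙ = a(1 - rⁿ) / (1 - r)
S_4 = 1(1 - 2^4) / (1 - 2)
S_4 = 1(1 - 16) / (-1)
S_4 = 15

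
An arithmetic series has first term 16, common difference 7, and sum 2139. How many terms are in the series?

Using S = n/2 × [2a + (n-1)d]
2139 = n/2 × [2(16) + (n-1)(7)]
2139 = n/2 × [32 + 7n - 7]
4278 = n × [25 + 7n]
7n² + (25)n - 4278 = 0
Discriminant: Δ = (25)² - 4(7)(-4278) = 625 + 119784 = 120409
√Δ = 347
n = [-(25) + √Δ] / (2·7) = (-25 + 347) / 14 = 322 / 14 = 23
(The negative root is discarded since n must be a positive integer.)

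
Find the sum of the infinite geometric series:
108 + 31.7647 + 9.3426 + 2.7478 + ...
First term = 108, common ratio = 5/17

For |r| < 1, S = a / (1 - r)
S = 108 / (1 - (5/17))
S = 108 / (12/17)
S = 153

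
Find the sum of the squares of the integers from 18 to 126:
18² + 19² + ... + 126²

Use ∑_{k=1}^{n} k² = n(n+1)(2n+1)/6, then subtract the first 17 terms.
∑_{k=1}^{126} k² = 126×127×253/6 = 674751
∑_{k=1}^{17} k² = 17×18×35/6 = 1785
∑_{k=18}^{126} k² = 674751 - 1785 = 672966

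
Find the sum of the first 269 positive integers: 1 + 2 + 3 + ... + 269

Formula: ∑k = n(n+1)/2
= 269×270/2
= 72630/2
= 36315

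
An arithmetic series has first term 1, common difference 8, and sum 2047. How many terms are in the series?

Using S = n/2 × [2a + (n-1)d]
2047 = n/2 × [2(1) + (n-1)(8)]
2047 = n/2 × [2 + 8n - 8]
4094 = n × [-6 + 8n]
8n² + (-6)n - 4094 = 0
Discriminant: Δ = (-6)² - 4(8)(-4094) = 36 + 131008 = 131044
√Δ = 362
n = [-(-6) + √Δ] / (2·8) = (6 + 362) / 16 = 368 / 16 = 23
(The negative root is discarded since n must be a positive integer.)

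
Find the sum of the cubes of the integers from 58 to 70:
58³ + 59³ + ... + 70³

Use ∑_{k=1}^{n} k³ = [n(n+1)/2]², then subtract the first 57 terms.
∑_{k=1}^{70} k³ = [70×71/2]² = 2485² = 6175225
∑_{k=1}^{57} k³ = [57×58/2]² = 1653² = 2732409
∑_{k=58}^{70} k³ = 6175225 - 2732409 = 3442816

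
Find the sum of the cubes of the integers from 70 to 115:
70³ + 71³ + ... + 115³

Use ∑_{k=1}^{n} k³ = [n(n+1)/2]², then subtract the first 69 terms.
∑_{k=1}^{115} k³ = [115×116/2]² = 6670² = 44488900
∑_{k=1}^{69} k³ = [69×70/2]² = 2415² = 5832225
∑_{k=70}^{115} k³ = 44488900 - 5832225 = 38656675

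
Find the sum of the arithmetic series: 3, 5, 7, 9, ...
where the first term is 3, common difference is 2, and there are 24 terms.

Sₙ = n/2 × (first + last)
Last term = a + (n-1)d = 3 + (24-1)×2 = 49
S_24 = 24/2 × (3 + 49)
S_24 = 24/2 × 52 = 624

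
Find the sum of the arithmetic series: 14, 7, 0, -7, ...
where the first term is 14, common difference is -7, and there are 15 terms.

Sₙ = n/2 × (first + last)
Last term = a + (n-1)d = 14 + (15-1)×(-7) = -84
S_15 = 15/2 × (14 + (-84))
S_15 = 15/2 × (-70) = -525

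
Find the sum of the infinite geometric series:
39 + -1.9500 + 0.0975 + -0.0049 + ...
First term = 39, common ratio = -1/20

For |r| < 1, S = a / (1 - r)
S = 39 / (1 - (-1/20))
S = 39 / (21/20)
S = 260/7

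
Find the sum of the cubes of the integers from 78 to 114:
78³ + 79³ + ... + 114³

Use ∑_{k=1}^{n} k³ = [n(n+1)/2]², then subtract the first 77 terms.
∑_{k=1}^{114} k³ = [114×115/2]² = 6555² = 42968025
∑_{k=1}^{77} k³ = [77×78/2]² = 3003² = 9018009
∑_{k=78}^{114} k³ = 42968025 - 9018009 = 33950016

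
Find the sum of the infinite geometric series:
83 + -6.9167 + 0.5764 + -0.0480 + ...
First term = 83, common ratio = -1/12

For |r| < 1, S = a / (1 - r)
S = 83 / (1 - (-1/12))
S = 83 / (13/12)
S = 996/13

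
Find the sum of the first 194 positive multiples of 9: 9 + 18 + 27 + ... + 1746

Factor out 9: = 9(1 + 2 + ... + 194) = 9 × n(n+1)/2
= 9 × 194×195/2
= 9 × 18915
= 170235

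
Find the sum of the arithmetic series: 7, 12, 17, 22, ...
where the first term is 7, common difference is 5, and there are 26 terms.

Sₙ = n/2 × (first + last)
Last term = a + (n-1)d = 7 + (26-1)×5 = 132
S_26 = 26/2 × (7 + 132)
S_26 = 26/2 × 139 = 1807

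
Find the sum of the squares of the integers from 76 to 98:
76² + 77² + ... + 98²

Use ∑_{k=1}^{n} k² = n(n+1)(2n+1)/6, then subtract the first 75 terms.
∑_{k=1}^{98} k² = 98×99×197/6 = 318549
∑_{k=1}^{75} k² = 75×76×151/6 = 143450
∑_{k=76}^{98} k² = 318549 - 143450 = 175099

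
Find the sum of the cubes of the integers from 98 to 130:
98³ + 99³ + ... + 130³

Use ∑_{k=1}^{n} k³ = [n(n+1)/2]², then subtract the first 97 terms.
∑_{k=1}^{130} k³ = [130×131/2]² = 8515² = 72505225
∑_{k=1}^{97} k³ = [97×98/2]² = 4753² = 22591009
∑_{k=98}^{130} k³ = 72505225 - 22591009 = 49914216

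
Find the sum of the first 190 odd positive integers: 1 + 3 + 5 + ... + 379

Sum of first n odd numbers = n²
= 190²
= 36100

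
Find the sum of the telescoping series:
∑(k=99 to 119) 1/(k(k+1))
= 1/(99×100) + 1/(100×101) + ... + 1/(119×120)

Partial fractions: 1/(k(k+1)) = 1/k - 1/(k+1)
The series telescopes:
= (1/99 - 1/100) + (1/100 - 1/101) + ... + (1/119 - 1/120)
= 1/99 - 1/120
= 7/3960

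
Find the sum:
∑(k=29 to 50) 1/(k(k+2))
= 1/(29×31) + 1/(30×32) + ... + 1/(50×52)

Partial fractions: 1/(k(k+2)) = (1/2)[1/k - 1/(k+2)]
Telescoping leaves the first two and last two terms:
= (1/2)[1/29 + 1/30 - 1/51 - 1/52]
= 11143/769080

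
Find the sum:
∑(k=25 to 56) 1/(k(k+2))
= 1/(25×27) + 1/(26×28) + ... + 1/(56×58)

Partial fractions: 1/(k(k+2)) = (1/2)[1/k - 1/(k+2)]
Telescoping leaves the first two and last two terms:
= (1/2)[1/25 + 1/26 - 1/57 - 1/58]
= 11732/537225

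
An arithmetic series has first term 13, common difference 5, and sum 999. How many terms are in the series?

Using S = n/2 × [2a + (n-1)d]
999 = n/2 × [2(13) + (n-1)(5)]
999 = n/2 × [26 + 5n - 5]
1998 = n × [21 + 5n]
5n² + (21)n - 1998 = 0
Discriminant: Δ = (21)² - 4(5)(-1998) = 441 + 39960 = 40401
√Δ = 201
n = [-(21) + √Δ] / (2·5) = (-21 + 201) / 10 = 180 / 10 = 18
(The negative root is discarded since n must be a positive integer.)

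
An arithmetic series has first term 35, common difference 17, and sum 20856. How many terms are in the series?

Using S = n/2 × [2a + (n-1)d]
20856 = n/2 × [2(35) + (n-1)(17)]
20856 = n/2 × [70 + 17n - 17]
41712 = n × [53 + 17n]
17n² + (53)n - 41712 = 0
Discriminant: Δ = (53)² - 4(17)(-41712) = 2809 + 2836416 = 2839225
√Δ = 1685
n = [-(53) + √Δ] / (2·17) = (-53 + 1685) / 34 = 1632 / 34 = 48
(The negative root is discarded since n must be a positive integer.)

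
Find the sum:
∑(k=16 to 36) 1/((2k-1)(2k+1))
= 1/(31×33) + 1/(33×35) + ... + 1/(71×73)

Partial fractions: 1/((2k-1)(2k+1)) = (1/2)[1/(2k-1) - 1/(2k+1)]
The series telescopes:
= (1/2)[1/31 - 1/73]
= 21/2263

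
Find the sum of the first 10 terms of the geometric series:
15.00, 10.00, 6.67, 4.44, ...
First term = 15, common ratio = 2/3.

Sₙ = a(1 - rⁿ) / (1 - r)
S_10 = 15(1 - (2/3)^10) / (1 - (2/3))
S_10 = 15(1 - (1024/59049)) / (1/3)
S_10 = 290125/6561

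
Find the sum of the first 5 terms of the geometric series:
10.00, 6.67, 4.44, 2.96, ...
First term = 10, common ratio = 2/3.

Sₙ = a(1 - rⁿ) / (1 - r)
S_5 = 10(1 - (2/3)^5) / (1 - (2/3))
S_5 = 10(1 - (32/243)) / (1/3)
S_5 = 2110/81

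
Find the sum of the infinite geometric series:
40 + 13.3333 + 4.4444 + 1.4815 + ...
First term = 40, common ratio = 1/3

For |r| < 1, S = a / (1 - r)
S = 40 / (1 - (1/3))
S = 40 / (2/3)
S = 60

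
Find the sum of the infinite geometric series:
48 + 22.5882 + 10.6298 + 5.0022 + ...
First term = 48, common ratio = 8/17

For |r| < 1, S = a / (1 - r)
S = 48 / (1 - (8/17))
S = 48 / (9/17)
S = 272/3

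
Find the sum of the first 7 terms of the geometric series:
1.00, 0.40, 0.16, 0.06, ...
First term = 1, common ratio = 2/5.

Sₙ = a(1 - rⁿ) / (1 - r)
S_7 = 1(1 - (2/5)^7) / (1 - (2/5))
S_7 = 1(1 - (128/78125)) / (3/5)
S_7 = 25999/15625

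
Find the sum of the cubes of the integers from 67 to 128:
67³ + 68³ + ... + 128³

Use ∑_{k=1}^{n} k³ = [n(n+1)/2]², then subtract the first 66 terms.
∑_{k=1}^{128} k³ = [128×129/2]² = 8256² = 68161536
∑_{k=1}^{66} k³ = [66×67/2]² = 2211² = 4888521
∑_{k=67}^{128} k³ = 68161536 - 4888521 = 63273015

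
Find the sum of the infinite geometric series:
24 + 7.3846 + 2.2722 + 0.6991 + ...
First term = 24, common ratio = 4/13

For |r| < 1, S = a / (1 - r)
S = 24 / (1 - (4/13))
S = 24 / (9/13)
S = 104/3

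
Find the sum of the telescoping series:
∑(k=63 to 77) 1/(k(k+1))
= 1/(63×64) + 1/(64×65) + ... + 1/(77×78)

Partial fractions: 1/(k(k+1)) = 1/k - 1/(k+1)
The series telescopes:
= (1/63 - 1/64) + (1/64 - 1/65) + ... + (1/77 - 1/78)
= 1/63 - 1/78
= 5/1638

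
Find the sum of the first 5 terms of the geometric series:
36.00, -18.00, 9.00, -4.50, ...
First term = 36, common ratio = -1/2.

Sₙ = a(1 - rⁿ) / (1 - r)
S_5 = 36(1 - (-1/2)^5) / (1 - (-1/2))
S_5 = 36(1 - (-1/32)) / (3/2)
S_5 = 99/4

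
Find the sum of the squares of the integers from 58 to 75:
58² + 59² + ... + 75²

Use ∑_{k=1}^{n} k² = n(n+1)(2n+1)/6, then subtract the first 57 terms.
∑_{k=1}^{75} k² = 75×76×151/6 = 143450
∑_{k=1}^{57} k² = 57×58×115/6 = 63365
∑_{k=58}^{75} k² = 143450 - 63365 = 80085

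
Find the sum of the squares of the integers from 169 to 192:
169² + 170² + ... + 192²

Use ∑_{k=1}^{n} k² = n(n+1)(2n+1)/6, then subtract the first 168 terms.
∑_{k=1}^{192} k² = 192×193×385/6 = 2377760
∑_{k=1}^{168} k² = 168×169×337/6 = 1594684
∑_{k=169}^{192} k² = 2377760 - 1594684 = 783076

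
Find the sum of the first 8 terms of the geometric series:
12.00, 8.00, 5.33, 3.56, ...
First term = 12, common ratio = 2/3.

Sₙ = a(1 - rⁿ) / (1 - r)
S_8 = 12(1 - (2/3)^8) / (1 - (2/3))
S_8 = 12(1 - (256/6561)) / (1/3)
S_8 = 25220/729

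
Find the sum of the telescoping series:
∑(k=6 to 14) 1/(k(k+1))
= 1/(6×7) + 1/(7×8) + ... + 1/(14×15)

Partial fractions: 1/(k(k+1)) = 1/k - 1/(k+1)
The series telescopes:
= (1/6 - 1/7) + (1/7 - 1/8) + ... + (1/14 - 1/15)
= 1/6 - 1/15
= 1/10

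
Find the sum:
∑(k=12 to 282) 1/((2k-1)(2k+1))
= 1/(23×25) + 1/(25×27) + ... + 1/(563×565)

Partial fractions: 1/((2k-1)(2k+1)) = (1/2)[1/(2k-1) - 1/(2k+1)]
The series telescopes:
= (1/2)[1/23 - 1/565]
= 271/12995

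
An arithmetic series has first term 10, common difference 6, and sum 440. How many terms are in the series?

Using S = n/2 × [2a + (n-1)d]
440 = n/2 × [2(10) + (n-1)(6)]
440 = n/2 × [20 + 6n - 6]
880 = n × [14 + 6n]
6n² + (14)n - 880 = 0
Discriminant: Δ = (14)² - 4(6)(-880) = 196 + 21120 = 21316
√Δ = 146
n = [-(14) + √Δ] / (2·6) = (-14 + 146) / 12 = 132 / 12 = 11
(The negative root is discarded since n must be a positive integer.)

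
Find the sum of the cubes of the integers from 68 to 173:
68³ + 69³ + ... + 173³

Use ∑_{k=1}^{n} k³ = [n(n+1)/2]², then subtract the first 67 terms.
∑_{k=1}^{173} k³ = [173×174/2]² = 15051² = 226532601
∑_{k=1}^{67} k³ = [67×68/2]² = 2278² = 5189284
∑_{k=68}^{173} k³ = 226532601 - 5189284 = 221343317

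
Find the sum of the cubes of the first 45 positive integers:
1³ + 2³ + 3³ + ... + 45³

Formula: ∑k³ = [n(n+1)/2]²
= [45×46/2]²
= 1035²
= 1071225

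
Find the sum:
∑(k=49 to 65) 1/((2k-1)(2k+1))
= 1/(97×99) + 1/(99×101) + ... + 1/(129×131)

Partial fractions: 1/((2k-1)(2k+1)) = (1/2)[1/(2k-1) - 1/(2k+1)]
The series telescopes:
= (1/2)[1/97 - 1/131]
= 17/12707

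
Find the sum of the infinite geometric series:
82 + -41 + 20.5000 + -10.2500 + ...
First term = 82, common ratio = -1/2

For |r| < 1, S = a / (1 - r)
S = 82 / (1 - (-1/2))
S = 82 / (3/2)
S = 164/3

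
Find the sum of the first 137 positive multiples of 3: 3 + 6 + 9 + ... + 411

Factor out 3: = 3(1 + 2 + ... + 137) = 3 × n(n+1)/2
= 3 × 137×138/2
= 3 × 9453
= 28359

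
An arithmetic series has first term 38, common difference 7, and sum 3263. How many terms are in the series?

Using S = n/2 × [2a + (n-1)d]
3263 = n/2 × [2(38) + (n-1)(7)]
3263 = n/2 × [76 + 7n - 7]
6526 = n × [69 + 7n]
7n² + (69)n - 6526 = 0
Discriminant: Δ = (69)² - 4(7)(-6526) = 4761 + 182728 = 187489
√Δ = 433
n = [-(69) + √Δ] / (2·7) = (-69 + 433) / 14 = 364 / 14 = 26
(The negative root is discarded since n must be a positive integer.)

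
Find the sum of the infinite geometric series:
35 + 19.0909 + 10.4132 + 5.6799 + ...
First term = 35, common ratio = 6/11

For |r| < 1, S = a / (1 - r)
S = 35 / (1 - (6/11))
S = 35 / (5/11)
S = 77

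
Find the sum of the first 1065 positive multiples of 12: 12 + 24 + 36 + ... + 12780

Factor out 12: = 12(1 + 2 + ... + 1065) = 12 × n(n+1)/2
= 12 × 1065×1066/2
= 12 × 567645
= 6811740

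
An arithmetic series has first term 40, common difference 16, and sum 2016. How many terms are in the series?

Using S = n/2 × [2a + (n-1)d]
2016 = n/2 × [2(40) + (n-1)(16)]
2016 = n/2 × [80 + 16n - 16]
4032 = n × [64 + 16n]
16n² + (64)n - 4032 = 0
Discriminant: Δ = (64)² - 4(16)(-4032) = 4096 + 258048 = 262144
√Δ = 512
n = [-(64) + √Δ] / (2·16) = (-64 + 512) / 32 = 448 / 32 = 14
(The negative root is discarded since n must be a positive integer.)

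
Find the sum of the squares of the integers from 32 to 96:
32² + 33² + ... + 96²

Use ∑_{k=1}^{n} k² = n(n+1)(2n+1)/6, then subtract the first 31 terms.
∑_{k=1}^{96} k² = 96×97×193/6 = 299536
∑_{k=1}^{31} k² = 31×32×63/6 = 10416
∑_{k=32}^{96} k² = 299536 - 10416 = 289120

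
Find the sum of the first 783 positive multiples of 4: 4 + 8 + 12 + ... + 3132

Factor out 4: = 4(1 + 2 + ... + 783) = 4 × n(n+1)/2
= 4 × 783×784/2
= 4 × 306936
= 1227744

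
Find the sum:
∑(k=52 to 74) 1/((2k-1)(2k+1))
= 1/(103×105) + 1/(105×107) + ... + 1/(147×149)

Partial fractions: 1/((2k-1)(2k+1)) = (1/2)[1/(2k-1) - 1/(2k+1)]
The series telescopes:
= (1/2)[1/103 - 1/149]
= 23/15347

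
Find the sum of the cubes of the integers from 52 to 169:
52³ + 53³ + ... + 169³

Use ∑_{k=1}^{n} k³ = [n(n+1)/2]², then subtract the first 51 terms.
∑_{k=1}^{169} k³ = [169×170/2]² = 14365² = 206353225
∑_{k=1}^{51} k³ = [51×52/2]² = 1326² = 1758276
∑_{k=52}^{169} k³ = 206353225 - 1758276 = 204594949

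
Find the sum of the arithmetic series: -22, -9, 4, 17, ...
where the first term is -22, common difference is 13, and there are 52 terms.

Sₙ = n/2 × (first + last)
Last term = a + (n-1)d = -22 + (52-1)×13 = 641
S_52 = 52/2 × (-22 + 641)
S_52 = 52/2 × 619 = 16094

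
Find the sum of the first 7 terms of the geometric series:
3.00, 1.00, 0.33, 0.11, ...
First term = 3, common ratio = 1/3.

Sₙ = a(1 - rⁿ) / (1 - r)
S_7 = 3(1 - (1/3)^7) / (1 - (1/3))
S_7 = 3(1 - (1/2187)) / (2/3)
S_7 = 1093/243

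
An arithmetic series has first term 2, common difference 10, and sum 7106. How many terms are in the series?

Using S = n/2 × [2a + (n-1)d]
7106 = n/2 × [2(2) + (n-1)(10)]
7106 = n/2 × [4 + 10n - 10]
14212 = n × [-6 + 10n]
10n² + (-6)n - 14212 = 0
Discriminant: Δ = (-6)² - 4(10)(-14212) = 36 + 568480 = 568516
√Δ = 754
n = [-(-6) + √Δ] / (2·10) = (6 + 754) / 20 = 760 / 20 = 38
(The negative root is discarded since n must be a positive integer.)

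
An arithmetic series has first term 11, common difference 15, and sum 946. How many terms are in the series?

Using S = n/2 × [2a + (n-1)d]
946 = n/2 × [2(11) + (n-1)(15)]
946 = n/2 × [22 + 15n - 15]
1892 = n × [7 + 15n]
15n² + (7)n - 1892 = 0
Discriminant: Δ = (7)² - 4(15)(-1892) = 49 + 113520 = 113569
√Δ = 337
n = [-(7) + √Δ] / (2·15) = (-7 + 337) / 30 = 330 / 30 = 11
(The negative root is discarded since n must be a positive integer.)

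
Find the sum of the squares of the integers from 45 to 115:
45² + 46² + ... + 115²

Use ∑_{k=1}^{n} k² = n(n+1)(2n+1)/6, then subtract the first 44 terms.
∑_{k=1}^{115} k² = 115×116×231/6 = 513590
∑_{k=1}^{44} k² = 44×45×89/6 = 29370
∑_{k=45}^{115} k² = 513590 - 29370 = 484220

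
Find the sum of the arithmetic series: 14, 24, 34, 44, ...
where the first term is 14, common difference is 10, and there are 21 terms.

Sₙ = n/2 × (first + last)
Last term = a + (n-1)d = 14 + (21-1)×10 = 214
S_21 = 21/2 × (14 + 214)
S_21 = 21/2 × 228 = 2394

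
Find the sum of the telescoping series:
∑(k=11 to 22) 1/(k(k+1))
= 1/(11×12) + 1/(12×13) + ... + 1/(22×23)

Partial fractions: 1/(k(k+1)) = 1/k - 1/(k+1)
The series telescopes:
= (1/11 - 1/12) + (1/12 - 1/13) + ... + (1/22 - 1/23)
= 1/11 - 1/23
= 12/253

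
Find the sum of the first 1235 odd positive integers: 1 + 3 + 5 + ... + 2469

Sum of first n odd numbers = n²
= 1235²
= 1525225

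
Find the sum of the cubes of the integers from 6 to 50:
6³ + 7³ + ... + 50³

Use ∑_{k=1}^{n} k³ = [n(n+1)/2]², then subtract the first 5 terms.
∑_{k=1}^{50} k³ = [50×51/2]² = 1275² = 1625625
∑_{k=1}^{5} k³ = [5×6/2]² = 15² = 225
∑_{k=6}^{50} k³ = 1625625 - 225 = 1625400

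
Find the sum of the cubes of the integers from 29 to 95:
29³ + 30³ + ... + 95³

Use ∑_{k=1}^{n} k³ = [n(n+1)/2]², then subtract the first 28 terms.
∑_{k=1}^{95} k³ = [95×96/2]² = 4560² = 20793600
∑_{k=1}^{28} k³ = [28×29/2]² = 406² = 164836
∑_{k=29}^{95} k³ = 20793600 - 164836 = 20628764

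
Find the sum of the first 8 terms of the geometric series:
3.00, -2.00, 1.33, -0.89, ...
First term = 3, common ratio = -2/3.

Sₙ = a(1 - rⁿ) / (1 - r)
S_8 = 3(1 - (-2/3)^8) / (1 - (-2/3))
S_8 = 3(1 - (256/6561)) / (5/3)
S_8 = 1261/729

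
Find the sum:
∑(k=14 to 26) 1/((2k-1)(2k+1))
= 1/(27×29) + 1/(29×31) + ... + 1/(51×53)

Partial fractions: 1/((2k-1)(2k+1)) = (1/2)[1/(2k-1) - 1/(2k+1)]
The series telescopes:
= (1/2)[1/27 - 1/53]
= 13/1431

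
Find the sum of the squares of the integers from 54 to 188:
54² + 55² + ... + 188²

Use ∑_{k=1}^{n} k² = n(n+1)(2n+1)/6, then subtract the first 53 terms.
∑_{k=1}^{188} k² = 188×189×377/6 = 2232594
∑_{k=1}^{53} k² = 53×54×107/6 = 51039
∑_{k=54}^{188} k² = 2232594 - 51039 = 2181555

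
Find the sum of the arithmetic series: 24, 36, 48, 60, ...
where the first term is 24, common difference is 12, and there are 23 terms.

Sₙ = n/2 × (first + last)
Last term = a + (n-1)d = 24 + (23-1)×12 = 288
S_23 = 23/2 × (24 + 288)
S_23 = 23/2 × 312 = 3588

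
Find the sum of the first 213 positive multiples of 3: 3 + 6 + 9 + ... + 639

Factor out 3: = 3(1 + 2 + ... + 213) = 3 × n(n+1)/2
= 3 × 213×214/2
= 3 × 22791
= 68373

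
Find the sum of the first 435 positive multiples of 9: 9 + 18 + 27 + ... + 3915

Factor out 9: = 9(1 + 2 + ... + 435) = 9 × n(n+1)/2
= 9 × 435×436/2
= 9 × 94830
= 853470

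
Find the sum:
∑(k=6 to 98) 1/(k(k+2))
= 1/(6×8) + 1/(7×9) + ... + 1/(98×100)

Partial fractions: 1/(k(k+2)) = (1/2)[1/k - 1/(k+2)]
Telescoping leaves the first two and last two terms:
= (1/2)[1/6 + 1/7 - 1/99 - 1/100]
= 20057/138600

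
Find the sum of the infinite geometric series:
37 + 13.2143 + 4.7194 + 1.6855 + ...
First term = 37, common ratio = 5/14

For |r| < 1, S = a / (1 - r)
S = 37 / (1 - (5/14))
S = 37 / (9/14)
S = 518/9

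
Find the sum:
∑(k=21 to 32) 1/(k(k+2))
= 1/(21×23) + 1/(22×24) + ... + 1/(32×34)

Partial fractions: 1/(k(k+2)) = (1/2)[1/k - 1/(k+2)]
Telescoping leaves the first two and last two terms:
= (1/2)[1/21 + 1/22 - 1/33 - 1/34]
= 131/7854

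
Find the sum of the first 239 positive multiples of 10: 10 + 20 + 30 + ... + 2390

Factor out 10: = 10(1 + 2 + ... + 239) = 10 × n(n+1)/2
= 10 × 239×240/2
= 10 × 28680
= 286800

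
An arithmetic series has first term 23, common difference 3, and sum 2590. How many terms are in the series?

Using S = n/2 × [2a + (n-1)d]
2590 = n/2 × [2(23) + (n-1)(3)]
2590 = n/2 × [46 + 3n - 3]
5180 = n × [43 + 3n]
3n² + (43)n - 5180 = 0
Discriminant: Δ = (43)² - 4(3)(-5180) = 1849 + 62160 = 64009
√Δ = 253
n = [-(43) + √Δ] / (2·3) = (-43 + 253) / 6 = 210 / 6 = 35
(The negative root is discarded since n must be a positive integer.)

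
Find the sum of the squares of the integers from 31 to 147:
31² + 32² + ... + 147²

Use ∑_{k=1}^{n} k² = n(n+1)(2n+1)/6, then subtract the first 30 terms.
∑_{k=1}^{147} k² = 147×148×295/6 = 1069670
∑_{k=1}^{30} k² = 30×31×61/6 = 9455
∑_{k=31}^{147} k² = 1069670 - 9455 = 1060215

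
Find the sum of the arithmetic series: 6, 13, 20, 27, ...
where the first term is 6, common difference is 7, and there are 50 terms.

Sₙ = n/2 × (first + last)
Last term = a + (n-1)d = 6 + (50-1)×7 = 349
S_50 = 50/2 × (6 + 349)
S_50 = 50/2 × 355 = 8875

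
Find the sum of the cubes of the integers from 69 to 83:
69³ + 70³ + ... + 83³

Use ∑_{k=1}^{n} k³ = [n(n+1)/2]², then subtract the first 68 terms.
∑_{k=1}^{83} k³ = [83×84/2]² = 3486² = 12152196
∑_{k=1}^{68} k³ = [68×69/2]² = 2346² = 5503716
∑_{k=69}^{83} k³ = 12152196 - 5503716 = 6648480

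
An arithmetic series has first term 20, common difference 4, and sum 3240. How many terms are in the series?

Using S = n/2 × [2a + (n-1)d]
3240 = n/2 × [2(20) + (n-1)(4)]
3240 = n/2 × [40 + 4n - 4]
6480 = n × [36 + 4n]
4n² + (36)n - 6480 = 0
Discriminant: Δ = (36)² - 4(4)(-6480) = 1296 + 103680 = 104976
√Δ = 324
n = [-(36) + √Δ] / (2·4) = (-36 + 324) / 8 = 288 / 8 = 36
(The negative root is discarded since n must be a positive integer.)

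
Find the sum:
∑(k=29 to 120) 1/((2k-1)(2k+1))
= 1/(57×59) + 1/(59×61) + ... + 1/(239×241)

Partial fractions: 1/((2k-1)(2k+1)) = (1/2)[1/(2k-1) - 1/(2k+1)]
The series telescopes:
= (1/2)[1/57 - 1/241]
= 92/13737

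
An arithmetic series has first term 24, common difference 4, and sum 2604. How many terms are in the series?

Using S = n/2 × [2a + (n-1)d]
2604 = n/2 × [2(24) + (n-1)(4)]
2604 = n/2 × [48 + 4n - 4]
5208 = n × [44 + 4n]
4n² + (44)n - 5208 = 0
Discriminant: Δ = (44)² - 4(4)(-5208) = 1936 + 83328 = 85264
√Δ = 292
n = [-(44) + √Δ] / (2·4) = (-44 + 292) / 8 = 248 / 8 = 31
(The negative root is discarded since n must be a positive integer.)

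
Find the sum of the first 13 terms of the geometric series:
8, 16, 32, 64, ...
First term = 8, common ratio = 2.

Sₙ = a(1 - rⁿ) / (1 - r)
S_13 = 8(1 - 2^13) / (1 - 2)
S_13 = 8(1 - 8192) / (-1)
S_13 = 65528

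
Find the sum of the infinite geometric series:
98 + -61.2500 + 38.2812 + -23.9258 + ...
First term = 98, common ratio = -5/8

For |r| < 1, S = a / (1 - r)
S = 98 / (1 - (-5/8))
S = 98 / (13/8)
S = 784/13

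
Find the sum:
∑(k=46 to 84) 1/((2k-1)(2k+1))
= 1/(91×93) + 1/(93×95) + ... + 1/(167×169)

Partial fractions: 1/((2k-1)(2k+1)) = (1/2)[1/(2k-1) - 1/(2k+1)]
The series telescopes:
= (1/2)[1/91 - 1/169]
= 3/1183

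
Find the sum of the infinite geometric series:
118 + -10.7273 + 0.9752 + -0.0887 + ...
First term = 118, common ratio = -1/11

For |r| < 1, S = a / (1 - r)
S = 118 / (1 - (-1/11))
S = 118 / (12/11)
S = 649/6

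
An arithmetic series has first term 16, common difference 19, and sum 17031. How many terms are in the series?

Using S = n/2 × [2a + (n-1)d]
17031 = n/2 × [2(16) + (n-1)(19)]
17031 = n/2 × [32 + 19n - 19]
34062 = n × [13 + 19n]
19n² + (13)n - 34062 = 0
Discriminant: Δ = (13)² - 4(19)(-34062) = 169 + 2588712 = 2588881
√Δ = 1609
n = [-(13) + √Δ] / (2·19) = (-13 + 1609) / 38 = 1596 / 38 = 42
(The negative root is discarded since n must be a positive integer.)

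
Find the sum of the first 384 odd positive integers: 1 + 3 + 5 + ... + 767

Sum of first n odd numbers = n²
= 384²
= 147456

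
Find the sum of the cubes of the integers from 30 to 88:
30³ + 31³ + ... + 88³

Use ∑_{k=1}^{n} k³ = [n(n+1)/2]², then subtract the first 29 terms.
∑_{k=1}^{88} k³ = [88×89/2]² = 3916² = 15335056
∑_{k=1}^{29} k³ = [29×30/2]² = 435² = 189225
∑_{k=30}^{88} k³ = 15335056 - 189225 = 15145831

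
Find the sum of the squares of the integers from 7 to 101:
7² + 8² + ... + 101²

Use ∑_{k=1}^{n} k² = n(n+1)(2n+1)/6, then subtract the first 6 terms.
∑_{k=1}^{101} k² = 101×102×203/6 = 348551
∑_{k=1}^{6} k² = 6×7×13/6 = 91
∑_{k=7}^{101} k² = 348551 - 91 = 348460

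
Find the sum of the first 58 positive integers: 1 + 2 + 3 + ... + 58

Formula: ∑k = n(n+1)/2
= 58×59/2
= 3422/2
= 1711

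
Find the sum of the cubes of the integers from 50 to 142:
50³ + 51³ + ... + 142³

Use ∑_{k=1}^{n} k³ = [n(n+1)/2]², then subtract the first 49 terms.
∑_{k=1}^{142} k³ = [142×143/2]² = 10153² = 103083409
∑_{k=1}^{49} k³ = [49×50/2]² = 1225² = 1500625
∑_{k=50}^{142} k³ = 103083409 - 1500625 = 101582784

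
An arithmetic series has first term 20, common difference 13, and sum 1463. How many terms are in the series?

Using S = n/2 × [2a + (n-1)d]
1463 = n/2 × [2(20) + (n-1)(13)]
1463 = n/2 × [40 + 13n - 13]
2926 = n × [27 + 13n]
13n² + (27)n - 2926 = 0
Discriminant: Δ = (27)² - 4(13)(-2926) = 729 + 152152 = 152881
√Δ = 391
n = [-(27) + √Δ] / (2·13) = (-27 + 391) / 26 = 364 / 26 = 14
(The negative root is discarded since n must be a positive integer.)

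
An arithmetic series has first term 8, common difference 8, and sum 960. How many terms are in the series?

Using S = n/2 × [2a + (n-1)d]
960 = n/2 × [2(8) + (n-1)(8)]
960 = n/2 × [16 + 8n - 8]
1920 = n × [8 + 8n]
8n² + (8)n - 1920 = 0
Discriminant: Δ = (8)² - 4(8)(-1920) = 64 + 61440 = 61504
√Δ = 248
n = [-(8) + √Δ] / (2·8) = (-8 + 248) / 16 = 240 / 16 = 15
(The negative root is discarded since n must be a positive integer.)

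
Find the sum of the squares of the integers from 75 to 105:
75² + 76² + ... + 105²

Use ∑_{k=1}^{n} k² = n(n+1)(2n+1)/6, then subtract the first 74 terms.
∑_{k=1}^{105} k² = 105×106×211/6 = 391405
∑_{k=1}^{74} k² = 74×75×149/6 = 137825
∑_{k=75}^{105} k² = 391405 - 137825 = 253580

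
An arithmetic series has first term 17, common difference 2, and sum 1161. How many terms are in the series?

Using S = n/2 × [2a + (n-1)d]
1161 = n/2 × [2(17) + (n-1)(2)]
1161 = n/2 × [34 + 2n - 2]
2322 = n × [32 + 2n]
2n² + (32)n - 2322 = 0
Discriminant: Δ = (32)² - 4(2)(-2322) = 1024 + 18576 = 19600
√Δ = 140
n = [-(32) + √Δ] / (2·2) = (-32 + 140) / 4 = 108 / 4 = 27
(The negative root is discarded since n must be a positive integer.)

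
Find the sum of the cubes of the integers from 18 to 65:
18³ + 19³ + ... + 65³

Use ∑_{k=1}^{n} k³ = [n(n+1)/2]², then subtract the first 17 terms.
∑_{k=1}^{65} k³ = [65×66/2]² = 2145² = 4601025
∑_{k=1}^{17} k³ = [17×18/2]² = 153² = 23409
∑_{k=18}^{65} k³ = 4601025 - 23409 = 4577616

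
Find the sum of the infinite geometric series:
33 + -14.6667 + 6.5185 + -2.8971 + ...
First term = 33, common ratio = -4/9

For |r| < 1, S = a / (1 - r)
S = 33 / (1 - (-4/9))
S = 33 / (13/9)
S = 297/13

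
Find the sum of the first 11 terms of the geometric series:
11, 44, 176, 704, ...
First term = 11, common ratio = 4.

Sₙ = a(1 - rⁿ) / (1 - r)
S_11 = 11(1 - 4^11) / (1 - 4)
S_11 = 11(1 - 4194304) / (-3)
S_11 = 15379111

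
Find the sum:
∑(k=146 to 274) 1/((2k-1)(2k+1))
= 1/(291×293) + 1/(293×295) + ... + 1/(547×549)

Partial fractions: 1/((2k-1)(2k+1)) = (1/2)[1/(2k-1) - 1/(2k+1)]
The series telescopes:
= (1/2)[1/291 - 1/549]
= 43/53253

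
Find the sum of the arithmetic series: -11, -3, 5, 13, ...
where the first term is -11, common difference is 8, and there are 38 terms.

Sₙ = n/2 × (first + last)
Last term = a + (n-1)d = -11 + (38-1)×8 = 285
S_38 = 38/2 × (-11 + 285)
S_38 = 38/2 × 274 = 5206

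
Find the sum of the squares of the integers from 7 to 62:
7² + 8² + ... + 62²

Use ∑_{k=1}^{n} k² = n(n+1)(2n+1)/6, then subtract the first 6 terms.
∑_{k=1}^{62} k² = 62×63×125/6 = 81375
∑_{k=1}^{6} k² = 6×7×13/6 = 91
∑_{k=7}^{62} k² = 81375 - 91 = 81284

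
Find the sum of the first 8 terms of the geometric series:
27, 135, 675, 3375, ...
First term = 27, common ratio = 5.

Sₙ = a(1 - rⁿ) / (1 - r)
S_8 = 27(1 - 5^8) / (1 - 5)
S_8 = 27(1 - 390625) / (-4)
S_8 = 2636712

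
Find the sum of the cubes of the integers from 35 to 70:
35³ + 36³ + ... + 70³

Use ∑_{k=1}^{n} k³ = [n(n+1)/2]², then subtract the first 34 terms.
∑_{k=1}^{70} k³ = [70×71/2]² = 2485² = 6175225
∑_{k=1}^{34} k³ = [34×35/2]² = 595² = 354025
∑_{k=35}^{70} k³ = 6175225 - 354025 = 5821200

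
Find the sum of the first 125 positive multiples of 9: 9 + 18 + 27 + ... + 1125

Factor out 9: = 9(1 + 2 + ... + 125) = 9 × n(n+1)/2
= 9 × 125×126/2
= 9 × 7875
= 70875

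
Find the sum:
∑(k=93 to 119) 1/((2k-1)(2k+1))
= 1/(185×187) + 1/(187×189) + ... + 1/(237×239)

Partial fractions: 1/((2k-1)(2k+1)) = (1/2)[1/(2k-1) - 1/(2k+1)]
The series telescopes:
= (1/2)[1/185 - 1/239]
= 27/44215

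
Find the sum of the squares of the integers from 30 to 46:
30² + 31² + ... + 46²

Use ∑_{k=1}^{n} k² = n(n+1)(2n+1)/6, then subtract the first 29 terms.
∑_{k=1}^{46} k² = 46×47×93/6 = 33511
∑_{k=1}^{29} k² = 29×30×59/6 = 8555
∑_{k=30}^{46} k² = 33511 - 8555 = 24956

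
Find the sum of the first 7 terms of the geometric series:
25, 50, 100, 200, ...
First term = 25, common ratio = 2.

Sₙ = a(1 - rⁿ) / (1 - r)
S_7 = 25(1 - 2^7) / (1 - 2)
S_7 = 25(1 - 128) / (-1)
S_7 = 3175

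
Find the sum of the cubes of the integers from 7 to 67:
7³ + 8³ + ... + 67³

Use ∑_{k=1}^{n} k³ = [n(n+1)/2]², then subtract the first 6 terms.
∑_{k=1}^{67} k³ = [67×68/2]² = 2278² = 5189284
∑_{k=1}^{6} k³ = [6×7/2]² = 21² = 441
∑_{k=7}^{67} k³ = 5189284 - 441 = 5188843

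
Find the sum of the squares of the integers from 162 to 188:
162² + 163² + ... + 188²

Use ∑_{k=1}^{n} k² = n(n+1)(2n+1)/6, then subtract the first 161 terms.
∑_{k=1}^{188} k² = 188×189×377/6 = 2232594
∑_{k=1}^{161} k² = 161×162×323/6 = 1404081
∑_{k=162}^{188} k² = 2232594 - 1404081 = 828513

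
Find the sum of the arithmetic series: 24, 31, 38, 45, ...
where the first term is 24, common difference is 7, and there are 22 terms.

Sₙ = n/2 × (first + last)
Last term = a + (n-1)d = 24 + (22-1)×7 = 171
S_22 = 22/2 × (24 + 171)
S_22 = 22/2 × 195 = 2145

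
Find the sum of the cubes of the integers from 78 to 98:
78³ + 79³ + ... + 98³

Use ∑_{k=1}^{n} k³ = [n(n+1)/2]², then subtract the first 77 terms.
∑_{k=1}^{98} k³ = [98×99/2]² = 4851² = 23532201
∑_{k=1}^{77} k³ = [77×78/2]² = 3003² = 9018009
∑_{k=78}^{98} k³ = 23532201 - 9018009 = 14514192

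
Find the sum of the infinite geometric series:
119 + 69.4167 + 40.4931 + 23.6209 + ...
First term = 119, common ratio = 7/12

For |r| < 1, S = a / (1 - r)
S = 119 / (1 - (7/12))
S = 119 / (5/12)
S = 1428/5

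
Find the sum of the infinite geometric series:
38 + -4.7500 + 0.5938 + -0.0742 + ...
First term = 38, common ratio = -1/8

For |r| < 1, S = a / (1 - r)
S = 38 / (1 - (-1/8))
S = 38 / (9/8)
S = 304/9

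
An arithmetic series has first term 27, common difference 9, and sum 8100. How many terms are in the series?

Using S = n/2 × [2a + (n-1)d]
8100 = n/2 × [2(27) + (n-1)(9)]
8100 = n/2 × [54 + 9n - 9]
16200 = n × [45 + 9n]
9n² + (45)n - 16200 = 0
Discriminant: Δ = (45)² - 4(9)(-16200) = 2025 + 583200 = 585225
√Δ = 765
n = [-(45) + √Δ] / (2·9) = (-45 + 765) / 18 = 720 / 18 = 40
(The negative root is discarded since n must be a positive integer.)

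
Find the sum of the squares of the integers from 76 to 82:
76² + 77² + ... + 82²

Use ∑_{k=1}^{n} k² = n(n+1)(2n+1)/6, then subtract the first 75 terms.
∑_{k=1}^{82} k² = 82×83×165/6 = 187165
∑_{k=1}^{75} k² = 75×76×151/6 = 143450
∑_{k=76}^{82} k² = 187165 - 143450 = 43715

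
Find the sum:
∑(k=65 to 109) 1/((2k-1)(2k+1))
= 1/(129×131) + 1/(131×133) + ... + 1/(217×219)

Partial fractions: 1/((2k-1)(2k+1)) = (1/2)[1/(2k-1) - 1/(2k+1)]
The series telescopes:
= (1/2)[1/129 - 1/219]
= 5/3139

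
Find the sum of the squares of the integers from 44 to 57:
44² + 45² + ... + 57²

Use ∑_{k=1}^{n} k² = n(n+1)(2n+1)/6, then subtract the first 43 terms.
∑_{k=1}^{57} k² = 57×58×115/6 = 63365
∑_{k=1}^{43} k² = 43×44×87/6 = 27434
∑_{k=44}^{57} k² = 63365 - 27434 = 35931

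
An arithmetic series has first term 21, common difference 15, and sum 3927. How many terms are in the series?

Using S = n/2 × [2a + (n-1)d]
3927 = n/2 × [2(21) + (n-1)(15)]
3927 = n/2 × [42 + 15n - 15]
7854 = n × [27 + 15n]
15n² + (27)n - 7854 = 0
Discriminant: Δ = (27)² - 4(15)(-7854) = 729 + 471240 = 471969
√Δ = 687
n = [-(27) + √Δ] / (2·15) = (-27 + 687) / 30 = 660 / 30 = 22
(The negative root is discarded since n must be a positive integer.)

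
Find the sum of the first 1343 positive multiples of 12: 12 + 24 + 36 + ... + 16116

Factor out 12: = 12(1 + 2 + ... + 1343) = 12 × n(n+1)/2
= 12 × 1343×1344/2
= 12 × 902496
= 10829952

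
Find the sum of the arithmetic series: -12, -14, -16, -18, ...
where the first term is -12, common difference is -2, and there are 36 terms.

Sₙ = n/2 × (first + last)
Last term = a + (n-1)d = -12 + (36-1)×(-2) = -82
S_36 = 36/2 × (-12 + (-82))
S_36 = 36/2 × (-94) = -1692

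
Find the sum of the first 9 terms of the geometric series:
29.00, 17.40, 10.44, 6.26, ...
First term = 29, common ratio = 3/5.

Sₙ = a(1 - rⁿ) / (1 - r)
S_9 = 29(1 - (3/5)^9) / (1 - (3/5))
S_9 = 29(1 - (19683/1953125)) / (2/5)
S_9 = 28034909/390625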